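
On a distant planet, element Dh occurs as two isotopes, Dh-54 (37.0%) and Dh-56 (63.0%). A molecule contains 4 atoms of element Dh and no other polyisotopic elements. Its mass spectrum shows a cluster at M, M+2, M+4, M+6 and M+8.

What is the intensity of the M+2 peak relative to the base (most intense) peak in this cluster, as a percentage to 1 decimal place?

Term probabilities: M 0.0187, M+2 0.1276, M+4 0.3260, M+6 0.3701, M+8 0.1575. Base peak = M+6.
P(M+6) = C(4,3) × 0.370^1 × 0.630^3 = 4 × 0.3700 × 0.250047 = 0.370070 (base)
P(M+2) = C(4,1) × 0.370^3 × 0.630^1 = 4 × 0.050653 × 0.6300 = 0.127646
Relative intensity = 0.127646 / 0.370070 × 100 = 34.5

34.5%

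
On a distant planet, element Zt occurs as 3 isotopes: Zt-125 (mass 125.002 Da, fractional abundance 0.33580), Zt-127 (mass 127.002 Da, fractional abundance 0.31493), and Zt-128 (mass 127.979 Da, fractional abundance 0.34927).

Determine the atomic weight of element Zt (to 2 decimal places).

126.67 Da

Average mass = Σ (abundance × isotope mass) = 0.33580 × 125.002 + 0.31493 × 127.002 + 0.34927 × 127.979
= 41.9757 + 39.9967 + 44.6992 = 126.6716 Da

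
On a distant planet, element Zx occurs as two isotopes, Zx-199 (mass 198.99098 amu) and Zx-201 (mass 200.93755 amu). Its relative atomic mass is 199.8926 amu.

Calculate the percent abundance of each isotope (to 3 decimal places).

Zx-199: 53.682%, Zx-201: 46.318%

Let x be the fractional abundance of Zx-199; then Zx-201 has abundance 1 − x.
198.99098·x + 200.93755·(1 − x) = 199.8926
(198.99098 − 200.93755)·x = 199.8926 − 200.93755
x = -1.04495 / -1.94657 = 0.53682 → 53.682% Zx-199, 46.318% Zx-201.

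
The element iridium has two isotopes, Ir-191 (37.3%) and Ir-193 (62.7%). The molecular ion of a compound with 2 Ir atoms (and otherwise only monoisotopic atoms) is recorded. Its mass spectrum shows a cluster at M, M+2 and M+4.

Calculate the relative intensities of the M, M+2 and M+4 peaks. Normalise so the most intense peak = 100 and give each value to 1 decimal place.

The 2 Ir atoms are independent, so intensities follow the terms of (0.373 + 0.627)^2.
P(M) = 0.373^2 = 0.139129
P(M+2) = 2 × 0.373^1 × 0.627^1 = 0.467742
P(M+4) = 0.627^2 = 0.393129
The M+2 peak is largest (0.467742); scaling to 100 gives 29.7 : 100.0 : 84.0.

29.7 : 100.0 : 84.0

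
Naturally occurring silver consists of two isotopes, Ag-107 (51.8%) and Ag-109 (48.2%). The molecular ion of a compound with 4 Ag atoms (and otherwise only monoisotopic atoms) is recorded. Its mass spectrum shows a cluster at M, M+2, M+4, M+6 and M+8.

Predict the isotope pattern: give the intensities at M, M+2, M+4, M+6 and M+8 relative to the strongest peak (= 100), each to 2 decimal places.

19.25 : 71.65 : 100.00 : 62.03 : 14.43

The 4 Ag atoms are independent, so intensities follow the terms of (0.518 + 0.482)^4.
P(M) = 0.518^4 = 0.071998
P(M+2) = 4 × 0.518^3 × 0.482^1 = 0.267976
P(M+4) = 6 × 0.518^2 × 0.482^2 = 0.374029
P(M+6) = 4 × 0.518^1 × 0.482^3 = 0.232023
P(M+8) = 0.482^4 = 0.053974
The M+4 peak is largest (0.374029); scaling to 100 gives 19.25 : 71.65 : 100.00 : 62.03 : 14.43.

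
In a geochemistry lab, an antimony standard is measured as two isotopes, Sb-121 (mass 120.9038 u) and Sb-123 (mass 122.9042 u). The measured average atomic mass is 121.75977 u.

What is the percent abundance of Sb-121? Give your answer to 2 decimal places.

With x = fraction of Sb-121 (so Sb-123 is 1 − x):
120.9038·x + 122.9042·(1 − x) = 121.75977
(120.9038 − 122.9042)·x = 121.75977 − 122.9042
x = -1.14443 / -2.0004 = 0.57210 → 57.21% Sb-121, 42.79% Sb-123.

57.21%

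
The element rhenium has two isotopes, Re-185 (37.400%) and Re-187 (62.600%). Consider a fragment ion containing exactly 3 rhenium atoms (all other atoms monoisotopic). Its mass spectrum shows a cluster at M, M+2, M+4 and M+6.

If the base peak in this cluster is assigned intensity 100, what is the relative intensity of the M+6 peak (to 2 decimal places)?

Binomial terms of (0.37400 + 0.62600)^3: M 0.0523, M+2 0.2627, M+4 0.4397, M+6 0.2453 → M+4 is the base peak.
P(M+4) = C(3,2) × 0.37400^1 × 0.62600^2 = 3 × 0.3740 × 0.391876 = 0.439685 (base)
P(M+6) = C(3,3) × 0.37400^0 × 0.62600^3 = 1 × 1.0000 × 0.24531438 = 0.245314
Relative intensity = 0.245314 / 0.439685 × 100 = 55.79

55.79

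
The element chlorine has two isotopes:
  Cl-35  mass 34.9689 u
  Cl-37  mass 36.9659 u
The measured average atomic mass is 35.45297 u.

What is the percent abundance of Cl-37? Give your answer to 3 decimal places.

Let x be the fractional abundance of Cl-35; then Cl-37 has abundance 1 − x.
34.9689·x + 36.9659·(1 − x) = 35.45297
(34.9689 − 36.9659)·x = 35.45297 − 36.9659
x = -1.51293 / -1.9970 = 0.75760 → 75.760% Cl-35, 24.240% Cl-37.

24.240%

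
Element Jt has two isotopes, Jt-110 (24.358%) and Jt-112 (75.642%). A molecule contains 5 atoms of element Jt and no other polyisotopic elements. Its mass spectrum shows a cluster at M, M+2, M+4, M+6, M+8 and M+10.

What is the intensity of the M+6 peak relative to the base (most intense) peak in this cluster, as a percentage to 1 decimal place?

64.4%

Term probabilities: M 0.0009, M+2 0.0133, M+4 0.0827, M+6 0.2568, M+8 0.3987, M+10 0.2476. Base peak = M+8.
P(M+8) = C(5,4) × 0.24358^1 × 0.75642^4 = 5 × 0.24358 × 0.3273799 = 0.398716 (base)
P(M+6) = C(5,3) × 0.24358^2 × 0.75642^3 = 10 × 0.05933122 × 0.43280175 = 0.256787
Relative intensity = 0.256787 / 0.398716 × 100 = 64.4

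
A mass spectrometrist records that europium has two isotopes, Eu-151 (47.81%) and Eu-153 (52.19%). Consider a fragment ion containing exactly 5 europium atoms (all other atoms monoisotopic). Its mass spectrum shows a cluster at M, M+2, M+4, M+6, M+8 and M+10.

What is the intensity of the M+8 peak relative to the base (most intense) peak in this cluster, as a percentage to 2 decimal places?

Binomial terms of (0.4781 + 0.5219)^5: M 0.0250, M+2 0.1363, M+4 0.2977, M+6 0.3249, M+8 0.1774, M+10 0.0387 → M+6 is the base peak.
P(M+6) = C(5,3) × 0.4781^2 × 0.5219^3 = 10 × 0.22857961 × 0.14215492 = 0.324937 (base)
P(M+8) = C(5,4) × 0.4781^1 × 0.5219^4 = 5 × 0.4781 × 0.07419065 = 0.177353
Relative intensity = 0.177353 / 0.324937 × 100 = 54.58

54.58%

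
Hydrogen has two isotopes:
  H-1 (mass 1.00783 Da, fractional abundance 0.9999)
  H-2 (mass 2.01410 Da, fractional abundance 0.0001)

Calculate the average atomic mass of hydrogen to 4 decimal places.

1.0079 Da

Ar = Σ fᵢ·mᵢ = 0.9999 × 1.00783 + 0.0001 × 2.01410
= 1.007729 + 0.000201 = 1.007930 Da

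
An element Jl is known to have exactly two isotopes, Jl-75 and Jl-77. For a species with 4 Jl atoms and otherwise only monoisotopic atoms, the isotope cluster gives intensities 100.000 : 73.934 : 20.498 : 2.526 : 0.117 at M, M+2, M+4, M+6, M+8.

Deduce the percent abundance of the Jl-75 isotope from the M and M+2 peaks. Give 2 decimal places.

84.40%

If p is the fraction of Jl that is Jl-75, then I(M+2)/I(M) = [C(4,1)·p^3·(1−p)] / p^4 = 4·(1−p)/p = 73.934/100.000 = 0.7393
(1−p)/p = 0.7393/4 = 0.1848  ⇒  p = 1/(1 + 0.1848) = 0.8440
Jl-75: 84.40%, Jl-77: 15.60%.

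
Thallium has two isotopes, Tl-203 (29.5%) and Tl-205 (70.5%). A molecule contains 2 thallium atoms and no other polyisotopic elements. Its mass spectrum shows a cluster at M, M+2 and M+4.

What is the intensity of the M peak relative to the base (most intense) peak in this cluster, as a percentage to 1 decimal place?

17.5%

Binomial terms of (0.295 + 0.705)^2: M 0.0870, M+2 0.4160, M+4 0.4970 → M+4 is the base peak.
P(M+4) = C(2,2) × 0.295^0 × 0.705^2 = 1 × 1.0000 × 0.497025 = 0.497025 (base)
P(M) = C(2,0) × 0.295^2 × 0.705^0 = 1 × 0.087025 × 1.0000 = 0.087025
Relative intensity = 0.087025 / 0.497025 × 100 = 17.5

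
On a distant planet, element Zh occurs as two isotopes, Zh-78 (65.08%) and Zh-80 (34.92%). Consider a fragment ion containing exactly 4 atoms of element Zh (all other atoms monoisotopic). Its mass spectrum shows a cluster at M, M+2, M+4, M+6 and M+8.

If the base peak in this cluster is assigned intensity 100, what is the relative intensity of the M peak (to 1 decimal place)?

46.6

Binomial terms of (0.6508 + 0.3492)^4: M 0.1794, M+2 0.3850, M+4 0.3099, M+6 0.1108, M+8 0.0149 → M+2 is the base peak.
P(M+2) = C(4,1) × 0.6508^3 × 0.3492^1 = 4 × 0.27564025 × 0.3492 = 0.385014 (base)
P(M) = C(4,0) × 0.6508^4 × 0.3492^0 = 1 × 0.17938667 × 1.0000 = 0.179387
Relative intensity = 0.179387 / 0.385014 × 100 = 46.6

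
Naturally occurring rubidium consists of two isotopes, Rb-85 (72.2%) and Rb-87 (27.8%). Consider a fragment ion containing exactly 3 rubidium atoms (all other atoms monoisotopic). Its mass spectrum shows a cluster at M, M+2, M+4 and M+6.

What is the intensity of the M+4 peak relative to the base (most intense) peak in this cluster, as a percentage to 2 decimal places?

Term probabilities: M 0.3764, M+2 0.4348, M+4 0.1674, M+6 0.0215. Base peak = M+2.
P(M+2) = C(3,1) × 0.722^2 × 0.278^1 = 3 × 0.521284 × 0.2780 = 0.434751 (base)
P(M+4) = C(3,2) × 0.722^1 × 0.278^2 = 3 × 0.7220 × 0.077284 = 0.167397
Relative intensity = 0.167397 / 0.434751 × 100 = 38.50

38.50%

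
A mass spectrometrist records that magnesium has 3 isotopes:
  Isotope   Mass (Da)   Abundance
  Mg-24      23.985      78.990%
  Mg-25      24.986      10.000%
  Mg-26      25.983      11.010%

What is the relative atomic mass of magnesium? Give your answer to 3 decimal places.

The abundance-weighted mean is 0.78990 × 23.985 + 0.10000 × 24.986 + 0.11010 × 25.983
= 18.9458 + 2.4986 + 2.8607 = 24.3051 Da

24.305 Da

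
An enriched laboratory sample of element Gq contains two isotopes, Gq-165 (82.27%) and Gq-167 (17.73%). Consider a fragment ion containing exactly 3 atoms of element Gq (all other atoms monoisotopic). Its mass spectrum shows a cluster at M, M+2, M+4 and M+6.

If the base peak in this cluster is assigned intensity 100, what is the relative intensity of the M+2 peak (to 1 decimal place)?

64.7

(0.8227 + 0.1773)^3 gives M 0.5568, M+2 0.3600, M+4 0.0776, M+6 0.0056; the largest is M.
P(M) = C(3,0) × 0.8227^3 × 0.1773^0 = 1 × 0.55683239 × 1.0000 = 0.556832 (base)
P(M+2) = C(3,1) × 0.8227^2 × 0.1773^1 = 3 × 0.67683529 × 0.1773 = 0.360009
Relative intensity = 0.360009 / 0.556832 × 100 = 64.7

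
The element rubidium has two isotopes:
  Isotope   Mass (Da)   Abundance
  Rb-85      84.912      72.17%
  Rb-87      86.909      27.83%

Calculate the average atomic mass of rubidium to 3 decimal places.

The abundance-weighted mean is 0.7217 × 84.912 + 0.2783 × 86.909
= 61.2810 + 24.1868 = 85.4678 Da

85.468 Da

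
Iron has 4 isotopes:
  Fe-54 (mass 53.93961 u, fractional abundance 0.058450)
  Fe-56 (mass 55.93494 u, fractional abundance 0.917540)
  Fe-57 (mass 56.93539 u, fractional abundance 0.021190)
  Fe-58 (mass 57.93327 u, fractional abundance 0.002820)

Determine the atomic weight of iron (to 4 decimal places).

Average mass = Σ (abundance × isotope mass) = 0.058450 × 53.93961 + 0.917540 × 55.93494 + 0.021190 × 56.93539 + 0.002820 × 57.93327
= 3.152770 + 51.322545 + 1.206461 + 0.163372 = 55.845148 u

55.8451 u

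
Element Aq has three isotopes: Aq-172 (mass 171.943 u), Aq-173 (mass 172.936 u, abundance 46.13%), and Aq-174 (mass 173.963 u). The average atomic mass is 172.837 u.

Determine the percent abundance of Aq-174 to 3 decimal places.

21.581%

The remaining 53.87% is split between Aq-172 (fraction x) and Aq-174 (fraction 0.5387 − x).
Substituting: 171.943x + 173.963(0.5387 − x) = 93.0616232
(171.943 − 173.963)x = -0.6522449  ⇒  x = 0.32289, y = 0.21581
Aq-172: 32.289%, Aq-174: 21.581%.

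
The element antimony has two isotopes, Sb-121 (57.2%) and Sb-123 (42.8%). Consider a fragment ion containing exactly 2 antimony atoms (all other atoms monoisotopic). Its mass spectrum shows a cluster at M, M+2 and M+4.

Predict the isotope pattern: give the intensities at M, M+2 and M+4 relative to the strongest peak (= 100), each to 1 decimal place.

66.8 : 100.0 : 37.4

The 2 Sb atoms are independent, so intensities follow the terms of (0.572 + 0.428)^2.
P(M) = 0.572^2 = 0.327184
P(M+2) = 2 × 0.572^1 × 0.428^1 = 0.489632
P(M+4) = 0.428^2 = 0.183184
The M+2 peak is largest (0.489632); scaling to 100 gives 66.8 : 100.0 : 37.4.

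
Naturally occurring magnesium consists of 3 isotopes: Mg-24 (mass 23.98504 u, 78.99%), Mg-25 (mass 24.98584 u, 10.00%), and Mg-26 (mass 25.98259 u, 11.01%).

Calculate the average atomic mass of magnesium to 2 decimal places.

Average mass = Σ (abundance × isotope mass) = 0.7899 × 23.98504 + 0.1000 × 24.98584 + 0.1101 × 25.98259
= 18.945783 + 2.498584 + 2.860683 = 24.305050 u

24.31 u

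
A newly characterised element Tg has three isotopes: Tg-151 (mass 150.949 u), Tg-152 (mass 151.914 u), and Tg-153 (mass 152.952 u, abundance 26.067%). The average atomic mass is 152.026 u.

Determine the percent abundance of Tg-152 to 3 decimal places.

57.500%

Let x and y be the fractions of Tg-151 and Tg-152. Then x + y = 1 − 0.26067 = 0.73933 and 150.949x + 151.914y = 152.026 − 0.26067×152.952 = 112.15600216.
Substituting: 150.949x + 151.914(0.73933 − x) = 112.15600216
(150.949 − 151.914)x = -0.15857546  ⇒  x = 0.16433, y = 0.57500
Tg-151: 16.433%, Tg-152: 57.500%.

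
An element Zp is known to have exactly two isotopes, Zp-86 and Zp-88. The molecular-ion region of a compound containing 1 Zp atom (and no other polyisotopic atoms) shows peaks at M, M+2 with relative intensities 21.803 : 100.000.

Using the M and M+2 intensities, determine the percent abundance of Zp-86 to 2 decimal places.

17.90%

Let p = fractional abundance of Zp-86. I(M+2)/I(M) = [C(1,1)·p^0·(1−p)] / p^1 = 1·(1−p)/p = 100.000/21.803 = 4.5865
(1−p)/p = 4.5865/1 = 4.5865  ⇒  p = 1/(1 + 4.5865) = 0.1790
Zp-86: 17.90%, Zp-88: 82.10%.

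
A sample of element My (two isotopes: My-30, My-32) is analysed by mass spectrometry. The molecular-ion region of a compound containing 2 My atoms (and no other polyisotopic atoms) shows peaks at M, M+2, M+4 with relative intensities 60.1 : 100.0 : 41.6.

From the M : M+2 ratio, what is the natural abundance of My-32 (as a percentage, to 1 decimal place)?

Write p for the My-30 fraction. I(M+2)/I(M) = [C(2,1)·p^1·(1−p)] / p^2 = 2·(1−p)/p = 100.0/60.1 = 1.6639
(1−p)/p = 1.6639/2 = 0.8319  ⇒  p = 1/(1 + 0.8319) = 0.5459
My-30: 54.6%, My-32: 45.4%.

45.4%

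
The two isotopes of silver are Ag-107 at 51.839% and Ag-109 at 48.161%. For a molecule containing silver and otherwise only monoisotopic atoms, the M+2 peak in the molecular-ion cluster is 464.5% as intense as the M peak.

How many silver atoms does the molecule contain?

5

For n independent Ag atoms, I(M+2)/I(M) = n · (abundance Ag-109) / (abundance Ag-107) = n · 0.48161/0.51839.
n = 4.645 × 0.51839/0.48161 = 5.00 ≈ 5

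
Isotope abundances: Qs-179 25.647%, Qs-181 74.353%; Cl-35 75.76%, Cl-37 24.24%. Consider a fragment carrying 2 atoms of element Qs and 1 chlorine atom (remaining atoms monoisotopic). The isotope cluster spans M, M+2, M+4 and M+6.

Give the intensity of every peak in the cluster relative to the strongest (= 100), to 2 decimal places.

Element Qs pattern (n=2): 0.06577686 : 0.38138628 : 0.55283686
Chlorine pattern (n=1): 0.7576 : 0.2424
Convolve the two distributions (both contribute in 2-u steps):
  M: 0.06577686×0.7576 = 0.049833
  M+2: 0.06577686×0.2424 + 0.38138628×0.7576 = 0.304883
  M+4: 0.38138628×0.2424 + 0.55283686×0.7576 = 0.511277
  M+6: 0.55283686×0.2424 = 0.134008
Scale to base peak (0.511277) = 100: 9.75 : 59.63 : 100.00 : 26.21

9.75 : 59.63 : 100.00 : 26.21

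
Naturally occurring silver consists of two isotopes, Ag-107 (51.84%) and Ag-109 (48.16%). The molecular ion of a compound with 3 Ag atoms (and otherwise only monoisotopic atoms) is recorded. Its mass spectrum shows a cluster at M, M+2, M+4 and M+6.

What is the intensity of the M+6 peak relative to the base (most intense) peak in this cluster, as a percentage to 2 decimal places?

28.77%

(0.5184 + 0.4816)^3 gives M 0.1393, M+2 0.3883, M+4 0.3607, M+6 0.1117; the largest is M+2.
P(M+2) = C(3,1) × 0.5184^2 × 0.4816^1 = 3 × 0.26873856 × 0.4816 = 0.388273 (base)
P(M+6) = C(3,3) × 0.5184^0 × 0.4816^3 = 1 × 1.0000 × 0.11170161 = 0.111702
Relative intensity = 0.111702 / 0.388273 × 100 = 28.77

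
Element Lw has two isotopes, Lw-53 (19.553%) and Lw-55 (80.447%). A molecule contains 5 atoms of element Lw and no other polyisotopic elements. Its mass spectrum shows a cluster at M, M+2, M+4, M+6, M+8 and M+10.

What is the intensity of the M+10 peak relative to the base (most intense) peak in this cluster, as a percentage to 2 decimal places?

82.29%

Binomial terms of (0.19553 + 0.80447)^5: M 0.0003, M+2 0.0059, M+4 0.0484, M+6 0.1990, M+8 0.4095, M+10 0.3369 → M+8 is the base peak.
P(M+8) = C(5,4) × 0.19553^1 × 0.80447^4 = 5 × 0.19553 × 0.41883157 = 0.409471 (base)
P(M+10) = C(5,5) × 0.19553^0 × 0.80447^5 = 1 × 1.0000 × 0.33693744 = 0.336937
Relative intensity = 0.336937 / 0.409471 × 100 = 82.29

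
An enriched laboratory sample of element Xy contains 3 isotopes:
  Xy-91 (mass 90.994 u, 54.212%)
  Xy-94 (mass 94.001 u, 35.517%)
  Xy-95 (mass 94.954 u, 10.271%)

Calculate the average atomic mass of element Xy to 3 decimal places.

The abundance-weighted mean is 0.54212 × 90.994 + 0.35517 × 94.001 + 0.10271 × 94.954
= 49.3297 + 33.3863 + 9.7527 = 92.4687 u

92.469 u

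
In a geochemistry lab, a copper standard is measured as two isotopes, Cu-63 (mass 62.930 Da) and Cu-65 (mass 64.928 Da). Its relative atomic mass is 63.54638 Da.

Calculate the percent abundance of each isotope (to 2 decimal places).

Cu-63: 69.15%, Cu-65: 30.85%

With x = fraction of Cu-63 (so Cu-65 is 1 − x):
62.930·x + 64.928·(1 − x) = 63.54638
(62.930 − 64.928)·x = 63.54638 − 64.928
x = -1.38162 / -1.998 = 0.69150 → 69.15% Cu-63, 30.85% Cu-65.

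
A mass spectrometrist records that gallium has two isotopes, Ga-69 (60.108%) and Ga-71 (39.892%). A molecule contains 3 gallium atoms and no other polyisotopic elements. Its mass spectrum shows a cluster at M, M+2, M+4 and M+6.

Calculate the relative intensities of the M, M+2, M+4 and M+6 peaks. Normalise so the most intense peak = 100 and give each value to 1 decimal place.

Expanding (0.60108 + 0.39892)^3:
P(M) = 0.60108^3 = 0.217169
P(M+2) = 3 × 0.60108^2 × 0.39892^1 = 0.432386
P(M+4) = 3 × 0.60108^1 × 0.39892^2 = 0.286963
P(M+6) = 0.39892^3 = 0.063483
The M+2 peak is largest (0.432386); scaling to 100 gives 50.2 : 100.0 : 66.4 : 14.7.

50.2 : 100.0 : 66.4 : 14.7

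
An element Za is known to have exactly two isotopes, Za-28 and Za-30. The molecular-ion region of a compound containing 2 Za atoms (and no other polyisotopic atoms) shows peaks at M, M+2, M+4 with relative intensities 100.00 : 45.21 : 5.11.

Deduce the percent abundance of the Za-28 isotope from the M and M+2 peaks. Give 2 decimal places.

81.56%

Write p for the Za-28 fraction. I(M+2)/I(M) = [C(2,1)·p^1·(1−p)] / p^2 = 2·(1−p)/p = 45.21/100.00 = 0.4521
(1−p)/p = 0.4521/2 = 0.2261  ⇒  p = 1/(1 + 0.2261) = 0.8156
Za-28: 81.56%, Za-30: 18.44%.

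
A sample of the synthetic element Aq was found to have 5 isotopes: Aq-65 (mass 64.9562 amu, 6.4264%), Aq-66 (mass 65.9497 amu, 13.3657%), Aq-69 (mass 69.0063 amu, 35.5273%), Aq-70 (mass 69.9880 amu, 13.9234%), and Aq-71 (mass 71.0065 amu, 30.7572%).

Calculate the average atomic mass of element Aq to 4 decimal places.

69.0894 amu

The abundance-weighted mean is 0.064264 × 64.9562 + 0.133657 × 65.9497 + 0.355273 × 69.0063 + 0.139234 × 69.9880 + 0.307572 × 71.0065
= 4.17435 + 8.81464 + 24.51608 + 9.74471 + 21.83961 = 69.08939 amu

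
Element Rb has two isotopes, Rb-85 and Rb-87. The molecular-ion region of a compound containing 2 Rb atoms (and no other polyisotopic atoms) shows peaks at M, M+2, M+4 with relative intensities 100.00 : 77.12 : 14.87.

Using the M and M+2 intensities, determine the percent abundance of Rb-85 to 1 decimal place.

72.2%

Let p = fractional abundance of Rb-85. I(M+2)/I(M) = [C(2,1)·p^1·(1−p)] / p^2 = 2·(1−p)/p = 77.12/100.00 = 0.7712
(1−p)/p = 0.7712/2 = 0.3856  ⇒  p = 1/(1 + 0.3856) = 0.7217
Rb-85: 72.2%, Rb-87: 27.8%.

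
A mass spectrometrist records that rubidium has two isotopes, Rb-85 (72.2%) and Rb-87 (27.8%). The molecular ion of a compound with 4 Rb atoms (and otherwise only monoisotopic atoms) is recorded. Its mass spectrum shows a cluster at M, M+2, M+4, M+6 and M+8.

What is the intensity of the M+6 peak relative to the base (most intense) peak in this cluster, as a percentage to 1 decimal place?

Binomial terms of (0.722 + 0.278)^4: M 0.2717, M+2 0.4185, M+4 0.2417, M+6 0.0620, M+8 0.0060 → M+2 is the base peak.
P(M+2) = C(4,1) × 0.722^3 × 0.278^1 = 4 × 0.37636705 × 0.2780 = 0.418520 (base)
P(M+6) = C(4,3) × 0.722^1 × 0.278^3 = 4 × 0.7220 × 0.02148495 = 0.062049
Relative intensity = 0.062049 / 0.418520 × 100 = 14.8

14.8%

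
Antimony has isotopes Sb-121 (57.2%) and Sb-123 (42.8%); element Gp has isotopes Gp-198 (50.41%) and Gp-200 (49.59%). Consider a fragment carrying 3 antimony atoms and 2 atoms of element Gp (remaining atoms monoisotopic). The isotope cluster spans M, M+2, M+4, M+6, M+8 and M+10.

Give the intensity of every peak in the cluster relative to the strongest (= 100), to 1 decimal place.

Antimony pattern (n=3): 0.18714925 : 0.42010426 : 0.31434374 : 0.07840275
Element Gp pattern (n=2): 0.25411681 : 0.49996638 : 0.24591681
Convolve the two distributions (both contribute in 2-u steps):
  M: 0.18714925×0.25411681 = 0.047558
  M+2: 0.18714925×0.49996638 + 0.42010426×0.25411681 = 0.200324
  M+4: 0.18714925×0.24591681 + 0.42010426×0.49996638 + 0.31434374×0.25411681 = 0.335941
  M+6: 0.42010426×0.24591681 + 0.31434374×0.49996638 + 0.07840275×0.25411681 = 0.280395
  M+8: 0.31434374×0.24591681 + 0.07840275×0.49996638 = 0.116501
  M+10: 0.07840275×0.24591681 = 0.019281
Scale to base peak (0.335941) = 100: 14.2 : 59.6 : 100.0 : 83.5 : 34.7 : 5.7

14.2 : 59.6 : 100.0 : 83.5 : 34.7 : 5.7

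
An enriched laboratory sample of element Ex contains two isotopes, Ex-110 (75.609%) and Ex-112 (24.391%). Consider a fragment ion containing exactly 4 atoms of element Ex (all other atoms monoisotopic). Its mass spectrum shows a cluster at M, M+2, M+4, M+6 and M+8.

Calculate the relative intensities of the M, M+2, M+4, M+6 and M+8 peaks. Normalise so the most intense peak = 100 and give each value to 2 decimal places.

77.50 : 100.00 : 48.39 : 10.41 : 0.84

The 4 Ex atoms are independent, so intensities follow the terms of (0.75609 + 0.24391)^4.
P(M) = 0.75609^4 = 0.326809
P(M+2) = 4 × 0.75609^3 × 0.24391^1 = 0.421706
P(M+4) = 6 × 0.75609^2 × 0.24391^2 = 0.204060
P(M+6) = 4 × 0.75609^1 × 0.24391^3 = 0.043886
P(M+8) = 0.24391^4 = 0.003539
The M+2 peak is largest (0.421706); scaling to 100 gives 77.50 : 100.00 : 48.39 : 10.41 : 0.84.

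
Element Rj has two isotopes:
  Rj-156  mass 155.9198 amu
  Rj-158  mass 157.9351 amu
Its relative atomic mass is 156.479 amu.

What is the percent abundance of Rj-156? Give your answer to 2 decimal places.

72.25%

Let x be the fractional abundance of Rj-156; then Rj-158 has abundance 1 − x.
155.9198·x + 157.9351·(1 − x) = 156.479
(155.9198 − 157.9351)·x = 156.479 − 157.9351
x = -1.4561 / -2.0153 = 0.72252 → 72.25% Rj-156, 27.75% Rj-158.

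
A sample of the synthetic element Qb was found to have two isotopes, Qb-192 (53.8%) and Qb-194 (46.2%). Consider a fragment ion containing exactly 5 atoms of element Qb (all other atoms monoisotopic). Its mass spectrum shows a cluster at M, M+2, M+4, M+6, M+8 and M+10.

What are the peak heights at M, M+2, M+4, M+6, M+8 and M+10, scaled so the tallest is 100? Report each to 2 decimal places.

The 5 Qb atoms are independent, so intensities follow the terms of (0.538 + 0.462)^5.
P(M) = 0.538^5 = 0.045072
P(M+2) = 5 × 0.538^4 × 0.462^1 = 0.193527
P(M+4) = 10 × 0.538^3 × 0.462^2 = 0.332377
P(M+6) = 10 × 0.538^2 × 0.462^3 = 0.285424
P(M+8) = 5 × 0.538^1 × 0.462^4 = 0.122552
P(M+10) = 0.462^5 = 0.021048
The M+4 peak is largest (0.332377); scaling to 100 gives 13.56 : 58.23 : 100.00 : 85.87 : 36.87 : 6.33.

13.56 : 58.23 : 100.00 : 85.87 : 36.87 : 6.33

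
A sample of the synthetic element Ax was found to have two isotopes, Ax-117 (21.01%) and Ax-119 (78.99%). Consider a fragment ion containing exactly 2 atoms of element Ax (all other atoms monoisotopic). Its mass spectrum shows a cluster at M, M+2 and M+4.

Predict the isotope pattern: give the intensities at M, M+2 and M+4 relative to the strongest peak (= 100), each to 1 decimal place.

7.1 : 53.2 : 100.0

The 2 Ax atoms are independent, so intensities follow the terms of (0.2101 + 0.7899)^2.
P(M) = 0.2101^2 = 0.044142
P(M+2) = 2 × 0.2101^1 × 0.7899^1 = 0.331916
P(M+4) = 0.7899^2 = 0.623942
The M+4 peak is largest (0.623942); scaling to 100 gives 7.1 : 53.2 : 100.0.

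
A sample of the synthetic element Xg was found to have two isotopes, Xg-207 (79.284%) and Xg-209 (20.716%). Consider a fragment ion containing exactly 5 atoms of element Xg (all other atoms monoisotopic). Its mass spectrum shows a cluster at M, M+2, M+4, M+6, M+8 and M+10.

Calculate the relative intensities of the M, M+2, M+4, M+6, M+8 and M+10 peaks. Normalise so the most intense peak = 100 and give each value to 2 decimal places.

Each Xg atom is independently Xg-207 (p = 0.79284) or Xg-209 (q = 0.20716); the cluster is the binomial expansion (p + q)^5.
P(M) = 0.79284^5 = 0.313276
P(M+2) = 5 × 0.79284^4 × 0.20716^1 = 0.409278
P(M+4) = 10 × 0.79284^3 × 0.20716^2 = 0.213879
P(M+6) = 10 × 0.79284^2 × 0.20716^3 = 0.055884
P(M+8) = 5 × 0.79284^1 × 0.20716^4 = 0.007301
P(M+10) = 0.20716^5 = 0.000382
The M+2 peak is largest (0.409278); scaling to 100 gives 76.54 : 100.00 : 52.26 : 13.65 : 1.78 : 0.09.

76.54 : 100.00 : 52.26 : 13.65 : 1.78 : 0.09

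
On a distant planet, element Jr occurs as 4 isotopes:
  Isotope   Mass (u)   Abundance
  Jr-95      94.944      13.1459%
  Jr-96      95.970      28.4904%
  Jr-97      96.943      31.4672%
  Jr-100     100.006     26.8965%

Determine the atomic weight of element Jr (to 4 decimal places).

97.2268 u

Ar = Σ fᵢ·mᵢ = 0.131459 × 94.944 + 0.284904 × 95.970 + 0.314672 × 96.943 + 0.268965 × 100.006
= 12.48124 + 27.34224 + 30.50525 + 26.89811 = 97.22684 u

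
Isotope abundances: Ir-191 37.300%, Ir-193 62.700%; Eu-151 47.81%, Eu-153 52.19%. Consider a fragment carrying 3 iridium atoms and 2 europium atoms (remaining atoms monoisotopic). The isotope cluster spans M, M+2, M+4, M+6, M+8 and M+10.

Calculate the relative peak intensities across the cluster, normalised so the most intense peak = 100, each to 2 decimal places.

Iridium pattern (n=3): 0.05189512 : 0.26170165 : 0.43991135 : 0.24649188
Europium pattern (n=2): 0.22857961 : 0.49904078 : 0.27237961
Convolve the two distributions (both contribute in 2-u steps):
  M: 0.05189512×0.22857961 = 0.011862
  M+2: 0.05189512×0.49904078 + 0.26170165×0.22857961 = 0.085717
  M+4: 0.05189512×0.27237961 + 0.26170165×0.49904078 + 0.43991135×0.22857961 = 0.245290
  M+6: 0.26170165×0.27237961 + 0.43991135×0.49904078 + 0.24649188×0.22857961 = 0.347159
  M+8: 0.43991135×0.27237961 + 0.24649188×0.49904078 = 0.242832
  M+10: 0.24649188×0.27237961 = 0.067139
Scale to base peak (0.347159) = 100: 3.42 : 24.69 : 70.66 : 100.00 : 69.95 : 19.34

3.42 : 24.69 : 70.66 : 100.00 : 69.95 : 19.34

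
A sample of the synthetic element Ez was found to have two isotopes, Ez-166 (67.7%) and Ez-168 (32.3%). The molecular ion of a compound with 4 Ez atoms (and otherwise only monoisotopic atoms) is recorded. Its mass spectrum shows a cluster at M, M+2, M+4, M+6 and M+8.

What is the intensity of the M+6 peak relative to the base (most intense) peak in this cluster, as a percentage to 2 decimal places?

Binomial terms of (0.677 + 0.323)^4: M 0.2101, M+2 0.4009, M+4 0.2869, M+6 0.0913, M+8 0.0109 → M+2 is the base peak.
P(M+2) = C(4,1) × 0.677^3 × 0.323^1 = 4 × 0.31028873 × 0.3230 = 0.400893 (base)
P(M+6) = C(4,3) × 0.677^1 × 0.323^3 = 4 × 0.6770 × 0.03369827 = 0.091255
Relative intensity = 0.091255 / 0.400893 × 100 = 22.76

22.76%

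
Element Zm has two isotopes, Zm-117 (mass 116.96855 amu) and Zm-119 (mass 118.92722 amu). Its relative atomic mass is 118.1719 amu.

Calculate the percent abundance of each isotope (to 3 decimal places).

With x = fraction of Zm-117 (so Zm-119 is 1 − x):
116.96855·x + 118.92722·(1 − x) = 118.1719
(116.96855 − 118.92722)·x = 118.1719 − 118.92722
x = -0.75532 / -1.95867 = 0.38563 → 38.563% Zm-117, 61.437% Zm-119.

Zm-117: 38.563%, Zm-119: 61.437%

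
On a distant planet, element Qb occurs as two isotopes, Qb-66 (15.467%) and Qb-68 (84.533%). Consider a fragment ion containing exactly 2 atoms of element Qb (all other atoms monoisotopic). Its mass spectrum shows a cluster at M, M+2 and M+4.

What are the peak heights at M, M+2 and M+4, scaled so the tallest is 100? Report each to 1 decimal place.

3.3 : 36.6 : 100.0

Expanding (0.15467 + 0.84533)^2:
P(M) = 0.15467^2 = 0.023923
P(M+2) = 2 × 0.15467^1 × 0.84533^1 = 0.261494
P(M+4) = 0.84533^2 = 0.714583
The M+4 peak is largest (0.714583); scaling to 100 gives 3.3 : 36.6 : 100.0.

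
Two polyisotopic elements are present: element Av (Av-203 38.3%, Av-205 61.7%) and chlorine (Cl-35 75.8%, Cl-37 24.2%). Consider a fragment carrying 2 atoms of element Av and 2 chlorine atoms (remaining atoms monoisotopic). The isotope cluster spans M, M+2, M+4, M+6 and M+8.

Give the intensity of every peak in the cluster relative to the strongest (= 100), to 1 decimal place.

21.0 : 81.2 : 100.0 : 41.8 : 5.6

Element Av pattern (n=2): 0.146689 : 0.472622 : 0.380689
Chlorine pattern (n=2): 0.574564 : 0.366872 : 0.058564
Convolve the two distributions (both contribute in 2-u steps):
  M: 0.146689×0.574564 = 0.084282
  M+2: 0.146689×0.366872 + 0.472622×0.574564 = 0.325368
  M+4: 0.146689×0.058564 + 0.472622×0.366872 + 0.380689×0.574564 = 0.400713
  M+6: 0.472622×0.058564 + 0.380689×0.366872 = 0.167343
  M+8: 0.380689×0.058564 = 0.022295
Scale to base peak (0.400713) = 100: 21.0 : 81.2 : 100.0 : 41.8 : 5.6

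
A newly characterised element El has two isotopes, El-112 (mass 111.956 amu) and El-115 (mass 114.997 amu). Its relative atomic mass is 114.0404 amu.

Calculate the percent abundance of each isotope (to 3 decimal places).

Writing the weighted mean with unknown fraction x of El-112:
111.956·x + 114.997·(1 − x) = 114.0404
(111.956 − 114.997)·x = 114.0404 − 114.997
x = -0.9566 / -3.041 = 0.31457 → 31.457% El-112, 68.543% El-115.

El-112: 31.457%, El-115: 68.543%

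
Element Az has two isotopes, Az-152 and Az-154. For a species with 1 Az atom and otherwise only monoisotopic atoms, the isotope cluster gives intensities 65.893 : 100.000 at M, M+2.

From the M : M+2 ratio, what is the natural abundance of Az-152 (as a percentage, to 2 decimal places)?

Let p = fractional abundance of Az-152. I(M+2)/I(M) = [C(1,1)·p^0·(1−p)] / p^1 = 1·(1−p)/p = 100.000/65.893 = 1.5176
(1−p)/p = 1.5176/1 = 1.5176  ⇒  p = 1/(1 + 1.5176) = 0.3972
Az-152: 39.72%, Az-154: 60.28%.

39.72%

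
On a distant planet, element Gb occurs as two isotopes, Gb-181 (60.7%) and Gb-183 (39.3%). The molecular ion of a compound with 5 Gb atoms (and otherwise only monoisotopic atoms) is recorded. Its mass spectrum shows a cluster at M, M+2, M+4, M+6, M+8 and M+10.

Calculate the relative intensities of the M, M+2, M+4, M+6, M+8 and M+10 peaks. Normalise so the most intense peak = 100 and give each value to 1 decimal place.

23.9 : 77.2 : 100.0 : 64.7 : 21.0 : 2.7

The 5 Gb atoms are independent, so intensities follow the terms of (0.607 + 0.393)^5.
P(M) = 0.607^5 = 0.082403
P(M+2) = 5 × 0.607^4 × 0.393^1 = 0.266758
P(M+4) = 10 × 0.607^3 × 0.393^2 = 0.345423
P(M+6) = 10 × 0.607^2 × 0.393^3 = 0.223643
P(M+8) = 5 × 0.607^1 × 0.393^4 = 0.072398
P(M+10) = 0.393^5 = 0.009375
The M+4 peak is largest (0.345423); scaling to 100 gives 23.9 : 77.2 : 100.0 : 64.7 : 21.0 : 2.7.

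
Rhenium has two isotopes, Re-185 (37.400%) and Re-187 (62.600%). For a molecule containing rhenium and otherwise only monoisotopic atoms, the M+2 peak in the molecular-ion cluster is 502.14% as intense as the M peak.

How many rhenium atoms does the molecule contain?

With n Re atoms, P(M+2)/P(M) = C(n,1)·p^(n−1)q / p^n = n·q/p = n · 0.62600/0.37400.
n = 5.0214 × 0.37400/0.62600 = 3.00 ≈ 3

3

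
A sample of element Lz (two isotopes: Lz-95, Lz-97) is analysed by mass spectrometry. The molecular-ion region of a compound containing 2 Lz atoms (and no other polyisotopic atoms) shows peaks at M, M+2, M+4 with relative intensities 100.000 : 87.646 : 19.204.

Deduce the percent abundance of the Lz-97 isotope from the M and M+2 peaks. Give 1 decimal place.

Let p = fractional abundance of Lz-95. I(M+2)/I(M) = [C(2,1)·p^1·(1−p)] / p^2 = 2·(1−p)/p = 87.646/100.000 = 0.8765
(1−p)/p = 0.8765/2 = 0.4382  ⇒  p = 1/(1 + 0.4382) = 0.6953
Lz-95: 69.5%, Lz-97: 30.5%.

30.5%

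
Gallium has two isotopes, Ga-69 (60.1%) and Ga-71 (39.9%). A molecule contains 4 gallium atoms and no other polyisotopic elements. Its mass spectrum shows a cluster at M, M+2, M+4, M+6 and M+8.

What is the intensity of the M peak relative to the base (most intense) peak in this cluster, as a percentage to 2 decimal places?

37.66%

Term probabilities: M 0.1305, M+2 0.3465, M+4 0.3450, M+6 0.1527, M+8 0.0253. Base peak = M+2.
P(M+2) = C(4,1) × 0.601^3 × 0.399^1 = 4 × 0.2170818 × 0.3990 = 0.346463 (base)
P(M) = C(4,0) × 0.601^4 × 0.399^0 = 1 × 0.13046616 × 1.0000 = 0.130466
Relative intensity = 0.130466 / 0.346463 × 100 = 37.66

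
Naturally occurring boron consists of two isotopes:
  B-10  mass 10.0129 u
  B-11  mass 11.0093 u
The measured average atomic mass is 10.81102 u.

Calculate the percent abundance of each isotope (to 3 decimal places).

Let x be the fractional abundance of B-10; then B-11 has abundance 1 − x.
10.0129·x + 11.0093·(1 − x) = 10.81102
(10.0129 − 11.0093)·x = 10.81102 − 11.0093
x = -0.19828 / -0.9964 = 0.19900 → 19.900% B-10, 80.100% B-11.

B-10: 19.900%, B-11: 80.100%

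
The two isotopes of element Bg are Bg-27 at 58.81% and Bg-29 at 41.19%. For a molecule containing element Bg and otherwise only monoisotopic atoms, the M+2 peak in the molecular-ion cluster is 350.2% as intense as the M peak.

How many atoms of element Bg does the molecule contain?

With n Bg atoms, P(M+2)/P(M) = C(n,1)·p^(n−1)q / p^n = n·q/p = n · 0.4119/0.5881.
n = 3.502 × 0.5881/0.4119 = 5.00 ≈ 5

5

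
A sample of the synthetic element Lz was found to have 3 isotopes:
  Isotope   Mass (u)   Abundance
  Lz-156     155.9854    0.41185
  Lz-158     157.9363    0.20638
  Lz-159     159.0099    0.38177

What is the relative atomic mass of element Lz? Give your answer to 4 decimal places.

157.5427 u

Weight each isotope mass by its fractional abundance: 0.41185 × 155.9854 + 0.20638 × 157.9363 + 0.38177 × 159.0099
= 64.24259 + 32.59489 + 60.70521 = 157.54269 u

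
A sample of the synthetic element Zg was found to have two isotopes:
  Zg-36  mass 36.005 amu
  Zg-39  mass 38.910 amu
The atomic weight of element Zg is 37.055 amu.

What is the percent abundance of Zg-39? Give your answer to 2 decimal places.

36.14%

With x = fraction of Zg-36 (so Zg-39 is 1 − x):
36.005·x + 38.910·(1 − x) = 37.055
(36.005 − 38.910)·x = 37.055 − 38.910
x = -1.855 / -2.905 = 0.63855 → 63.86% Zg-36, 36.14% Zg-39.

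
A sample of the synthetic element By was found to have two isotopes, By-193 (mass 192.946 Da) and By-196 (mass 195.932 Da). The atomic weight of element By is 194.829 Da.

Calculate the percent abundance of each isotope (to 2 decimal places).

By-193: 36.94%, By-196: 63.06%

With x = fraction of By-193 (so By-196 is 1 − x):
192.946·x + 195.932·(1 − x) = 194.829
(192.946 − 195.932)·x = 194.829 − 195.932
x = -1.103 / -2.986 = 0.36939 → 36.94% By-193, 63.06% By-196.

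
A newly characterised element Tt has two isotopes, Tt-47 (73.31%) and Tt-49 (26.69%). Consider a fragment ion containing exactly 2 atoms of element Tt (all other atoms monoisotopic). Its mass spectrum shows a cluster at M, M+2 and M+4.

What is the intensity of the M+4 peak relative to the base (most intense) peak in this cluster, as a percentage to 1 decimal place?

13.3%

(0.7331 + 0.2669)^2 gives M 0.5374, M+2 0.3913, M+4 0.0712; the largest is M.
P(M) = C(2,0) × 0.7331^2 × 0.2669^0 = 1 × 0.53743561 × 1.0000 = 0.537436 (base)
P(M+4) = C(2,2) × 0.7331^0 × 0.2669^2 = 1 × 1.0000 × 0.07123561 = 0.071236
Relative intensity = 0.071236 / 0.537436 × 100 = 13.3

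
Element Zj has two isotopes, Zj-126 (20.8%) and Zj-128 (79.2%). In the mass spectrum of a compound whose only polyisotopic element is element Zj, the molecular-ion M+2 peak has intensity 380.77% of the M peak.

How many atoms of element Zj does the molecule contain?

For n independent Zj atoms, I(M+2)/I(M) = n · (abundance Zj-128) / (abundance Zj-126) = n · 0.792/0.208.
n = 3.8077 × 0.208/0.792 = 1.00 ≈ 1

1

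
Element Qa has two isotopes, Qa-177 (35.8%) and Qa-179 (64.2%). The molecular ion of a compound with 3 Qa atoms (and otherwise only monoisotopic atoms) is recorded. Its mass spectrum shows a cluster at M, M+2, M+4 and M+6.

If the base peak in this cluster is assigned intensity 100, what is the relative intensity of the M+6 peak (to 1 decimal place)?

(0.358 + 0.642)^3 gives M 0.0459, M+2 0.2468, M+4 0.4427, M+6 0.2646; the largest is M+4.
P(M+4) = C(3,2) × 0.358^1 × 0.642^2 = 3 × 0.3580 × 0.412164 = 0.442664 (base)
P(M+6) = C(3,3) × 0.358^0 × 0.642^3 = 1 × 1.0000 × 0.26460929 = 0.264609
Relative intensity = 0.264609 / 0.442664 × 100 = 59.8

59.8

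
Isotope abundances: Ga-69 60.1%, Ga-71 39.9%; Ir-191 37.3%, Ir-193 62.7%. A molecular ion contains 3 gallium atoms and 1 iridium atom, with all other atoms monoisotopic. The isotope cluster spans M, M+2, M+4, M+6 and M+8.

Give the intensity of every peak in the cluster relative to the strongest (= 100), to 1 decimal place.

Gallium pattern (n=3): 0.2170818 : 0.4323576 : 0.2870394 : 0.0635212
Iridium pattern (n=1): 0.3730 : 0.6270
Convolve the two distributions (both contribute in 2-u steps):
  M: 0.2170818×0.3730 = 0.080972
  M+2: 0.2170818×0.6270 + 0.4323576×0.3730 = 0.297380
  M+4: 0.4323576×0.6270 + 0.2870394×0.3730 = 0.378154
  M+6: 0.2870394×0.6270 + 0.0635212×0.3730 = 0.203667
  M+8: 0.0635212×0.6270 = 0.039828
Scale to base peak (0.378154) = 100: 21.4 : 78.6 : 100.0 : 53.9 : 10.5

21.4 : 78.6 : 100.0 : 53.9 : 10.5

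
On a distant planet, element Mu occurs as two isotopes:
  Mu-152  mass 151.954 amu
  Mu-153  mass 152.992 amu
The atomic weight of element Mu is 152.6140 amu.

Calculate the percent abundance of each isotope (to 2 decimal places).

With x = fraction of Mu-152 (so Mu-153 is 1 − x):
151.954·x + 152.992·(1 − x) = 152.6140
(151.954 − 152.992)·x = 152.6140 − 152.992
x = -0.3780 / -1.038 = 0.36416 → 36.42% Mu-152, 63.58% Mu-153.

Mu-152: 36.42%, Mu-153: 63.58%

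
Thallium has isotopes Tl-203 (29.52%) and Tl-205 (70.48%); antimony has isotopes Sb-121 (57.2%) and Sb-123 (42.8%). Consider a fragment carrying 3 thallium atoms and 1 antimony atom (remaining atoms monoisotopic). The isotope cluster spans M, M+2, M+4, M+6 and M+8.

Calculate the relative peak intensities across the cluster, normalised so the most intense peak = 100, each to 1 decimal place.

Thallium pattern (n=3): 0.02572463 : 0.18425524 : 0.43991564 : 0.35010449
Antimony pattern (n=1): 0.5720 : 0.4280
Convolve the two distributions (both contribute in 2-u steps):
  M: 0.02572463×0.5720 = 0.014714
  M+2: 0.02572463×0.4280 + 0.18425524×0.5720 = 0.116404
  M+4: 0.18425524×0.4280 + 0.43991564×0.5720 = 0.330493
  M+6: 0.43991564×0.4280 + 0.35010449×0.5720 = 0.388544
  M+8: 0.35010449×0.4280 = 0.149845
Scale to base peak (0.388544) = 100: 3.8 : 30.0 : 85.1 : 100.0 : 38.6

3.8 : 30.0 : 85.1 : 100.0 : 38.6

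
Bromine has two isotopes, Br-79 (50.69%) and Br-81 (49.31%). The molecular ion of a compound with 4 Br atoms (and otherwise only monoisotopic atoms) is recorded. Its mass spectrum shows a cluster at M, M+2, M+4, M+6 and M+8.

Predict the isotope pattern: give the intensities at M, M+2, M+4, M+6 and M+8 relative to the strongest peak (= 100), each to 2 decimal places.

Expanding (0.5069 + 0.4931)^4:
P(M) = 0.5069^4 = 0.066022
P(M+2) = 4 × 0.5069^3 × 0.4931^1 = 0.256899
P(M+4) = 6 × 0.5069^2 × 0.4931^2 = 0.374857
P(M+6) = 4 × 0.5069^1 × 0.4931^3 = 0.243101
P(M+8) = 0.4931^4 = 0.059121
The M+4 peak is largest (0.374857); scaling to 100 gives 17.61 : 68.53 : 100.00 : 64.85 : 15.77.

17.61 : 68.53 : 100.00 : 64.85 : 15.77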